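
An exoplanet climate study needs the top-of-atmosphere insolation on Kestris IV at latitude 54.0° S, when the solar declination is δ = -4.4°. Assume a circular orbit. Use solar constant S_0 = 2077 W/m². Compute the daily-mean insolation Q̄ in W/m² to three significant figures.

Q̄ ≈ 454 W/m²

cos h₀ = −tan(-54.0°) tan(-4.400°) = -0.1059, h₀ = 1.6769 rad.
Bracket: h₀ sin ϕ sin δ + cos ϕ cos δ sin h₀ = 1.6769×-0.80902×-0.07672 + 0.58779×0.99705×0.99438 = 0.104082 + 0.582762 = 0.686844.
Q̄ = (S_0/π) × [bracket] = (2077/π) × 0.686844 = 454.1 W/m².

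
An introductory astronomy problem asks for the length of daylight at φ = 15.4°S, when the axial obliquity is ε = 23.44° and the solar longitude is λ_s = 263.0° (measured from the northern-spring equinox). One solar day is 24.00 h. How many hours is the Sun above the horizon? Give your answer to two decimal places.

Solar declination: sin δ = sin ε · sin λ_s = sin 23.44° × sin 263.0° = -0.39482, so δ = -23.255°.
cos H₀ = −tan φ · tan δ = −tan(-15.4°) × tan(-23.255°) = -0.1184, so H₀ = 1.6894 rad = 96.80°.
Daylight = 2H₀/(2π) × 24.00 h = (1.6894/π) × 24.00 = 12.91 h.

12.91 h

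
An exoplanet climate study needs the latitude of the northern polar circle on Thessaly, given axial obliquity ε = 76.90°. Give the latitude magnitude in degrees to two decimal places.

The polar circle is the lowest latitude that experiences at least one full rotation of continuous daylight at the northern-summer solstice; it lies at |ϕ| = 90° − ε = 90° − 76.90° = 13.10°.

13.10°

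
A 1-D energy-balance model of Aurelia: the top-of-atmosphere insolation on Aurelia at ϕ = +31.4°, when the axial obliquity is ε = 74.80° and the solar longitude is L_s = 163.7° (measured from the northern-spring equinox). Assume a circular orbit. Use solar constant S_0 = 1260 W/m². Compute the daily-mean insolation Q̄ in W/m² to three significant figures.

Q̄ ≈ 423 W/m²

Solar declination: sin δ = sin ε · sin L_s = sin 74.80° × sin 163.7° = 0.27085, so δ = +15.715°.
cos h₀ = −tan(+31.4°) tan(+15.715°) = -0.1717, h₀ = 1.7434 rad.
Bracket: h₀ sin ϕ sin δ + cos ϕ cos δ sin h₀ = 1.7434×0.52101×0.27085 + 0.85355×0.96262×0.98514 = 0.246021 + 0.809435 = 1.055456.
Q̄ = (S_0/π) × [bracket] = (1260/π) × 1.055456 = 423.3 W/m².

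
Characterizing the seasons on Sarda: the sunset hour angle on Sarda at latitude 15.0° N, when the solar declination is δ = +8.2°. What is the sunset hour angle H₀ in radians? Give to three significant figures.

H₀ = 1.61 rad

cos H₀ = −tan φ · tan δ = −tan(+15.0°) × tan(+8.200°) = -0.0386, so H₀ = 1.6094 rad = 92.21°.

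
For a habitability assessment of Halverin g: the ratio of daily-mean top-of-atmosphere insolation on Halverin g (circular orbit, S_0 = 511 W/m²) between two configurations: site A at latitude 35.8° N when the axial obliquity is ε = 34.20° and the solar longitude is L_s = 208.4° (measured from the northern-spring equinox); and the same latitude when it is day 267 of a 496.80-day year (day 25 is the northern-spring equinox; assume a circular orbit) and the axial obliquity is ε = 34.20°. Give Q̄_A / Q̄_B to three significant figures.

— Configuration A (ϕ=+35.8°):
Solar declination: sin δ = sin ε · sin L_s = sin 34.20° × sin 208.4° = -0.26734, so δ = -15.506°.
cos h₀ = −tan(+35.8°) tan(-15.506°) = 0.2001, h₀ = 1.3693 rad.
Bracket: h₀ sin ϕ sin δ + cos ϕ cos δ sin h₀ = 1.3693×0.58496×-0.26734 + 0.81106×0.96360×0.97978 = -0.214136 + 0.765735 = 0.551599.
Q̄ = (S_0/π) × [bracket] = (511/π) × 0.551599 = 89.721 W/m².
— Configuration B (ϕ=+35.8°):
Solar longitude: L_s = 360° × (267 − 25)/496.80 = 175.362°.
sin δ = sin 34.20° × sin 175.362° = 0.04545, so δ = +2.605°.
cos h₀ = −tan(+35.8°) tan(+2.605°) = -0.0328, h₀ = 1.6036 rad.
Bracket: h₀ sin ϕ sin δ + cos ϕ cos δ sin h₀ = 1.6036×0.58496×0.04545 + 0.81106×0.99897×0.99946 = 0.042634 + 0.809787 = 0.852421.
Q̄ = (S_0/π) × [bracket] = (511/π) × 0.852421 = 138.65 W/m².
Ratio Q̄_A / Q̄_B = 89.721 / 138.65 = 0.6471.

Q̄_A / Q̄_B ≈ 0.647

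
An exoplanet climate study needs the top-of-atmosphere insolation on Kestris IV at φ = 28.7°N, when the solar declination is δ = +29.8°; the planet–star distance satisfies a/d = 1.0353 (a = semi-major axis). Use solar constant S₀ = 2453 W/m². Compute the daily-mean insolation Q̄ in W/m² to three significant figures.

Q̄ ≈ 982 W/m²

cos H₀ = −tan(+28.7°) tan(+29.800°) = -0.3135, H₀ = 1.8897 rad.
Bracket: H₀ sin φ sin δ + cos φ cos δ sin H₀ = 1.8897×0.48022×0.49697 + 0.87715×0.86777×0.94957 = 0.450986 + 0.722779 = 1.173765.
Inverse-square distance factor (a/d)² = 1.0353² = 1.071846.
Q̄ = (S₀/π) × 1.071846 × [bracket] = (2453/π) × 1.071846 × 1.173765 = 982.3 W/m².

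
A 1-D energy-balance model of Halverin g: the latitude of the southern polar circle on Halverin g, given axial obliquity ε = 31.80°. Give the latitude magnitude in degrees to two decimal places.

58.20°

The polar circle is the lowest latitude that experiences at least one full rotation of continuous darkness at the northern-summer solstice; it lies at |ϕ| = 90° − ε = 90° − 31.80° = 58.20°.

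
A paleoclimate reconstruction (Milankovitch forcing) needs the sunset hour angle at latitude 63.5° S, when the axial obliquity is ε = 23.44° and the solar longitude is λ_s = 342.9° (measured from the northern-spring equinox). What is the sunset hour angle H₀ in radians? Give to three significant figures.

H₀ = 1.81 rad

Solar declination: sin δ = sin ε · sin λ_s = sin 23.44° × sin 342.9° = -0.11697, so δ = -6.717°.
cos H₀ = −tan φ · tan δ = −tan(-63.5°) × tan(-6.717°) = -0.2362, so H₀ = 1.8093 rad = 103.66°.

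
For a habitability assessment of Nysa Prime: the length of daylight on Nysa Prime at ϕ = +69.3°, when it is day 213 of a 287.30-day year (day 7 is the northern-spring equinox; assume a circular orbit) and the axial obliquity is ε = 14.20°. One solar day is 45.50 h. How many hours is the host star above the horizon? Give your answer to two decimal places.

Solar longitude: L_s = 360° × (213 − 7)/287.30 = 258.127°.
sin δ = sin 14.20° × sin 258.127° = -0.24006, so δ = -13.890°.
cos h₀ = −tan ϕ · tan δ = −tan(+69.3°) × tan(-13.890°) = 0.6544, so h₀ = 0.8574 rad = 49.12°.
Daylight = 2h₀/(2π) × 45.50 h = (0.8574/π) × 45.50 = 12.42 h.

12.42 h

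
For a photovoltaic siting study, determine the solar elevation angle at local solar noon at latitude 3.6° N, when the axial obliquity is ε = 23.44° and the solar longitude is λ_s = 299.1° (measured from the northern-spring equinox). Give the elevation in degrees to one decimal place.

66.1°

Solar declination: sin δ = sin ε · sin λ_s = sin 23.44° × sin 299.1° = -0.34758, so δ = -20.339°.
At local noon the hour angle is zero, so the zenith angle equals |φ − δ| = |+3.6° − (-20.339°)| = 23.939°.
Elevation = 90° − 23.939° = 66.1°.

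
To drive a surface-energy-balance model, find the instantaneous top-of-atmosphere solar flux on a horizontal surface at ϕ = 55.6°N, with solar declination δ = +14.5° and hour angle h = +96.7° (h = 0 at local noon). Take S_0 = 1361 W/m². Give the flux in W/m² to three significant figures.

cos θ_z = sin ϕ sin δ + cos ϕ cos δ cos h = 0.206592 + -0.063816 = 0.142776.
Flux = S_0 · cos θ_z = 1361 × 0.142776 = 194.3 W/m².

194 W/m²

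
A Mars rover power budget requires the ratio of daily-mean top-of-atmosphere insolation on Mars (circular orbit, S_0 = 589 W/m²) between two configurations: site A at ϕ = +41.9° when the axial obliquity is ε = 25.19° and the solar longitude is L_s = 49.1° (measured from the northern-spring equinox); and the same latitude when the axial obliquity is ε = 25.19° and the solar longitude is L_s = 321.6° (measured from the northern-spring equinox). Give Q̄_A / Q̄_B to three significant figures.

— Configuration A (ϕ=+41.9°):
Solar declination: sin δ = sin ε · sin L_s = sin 25.19° × sin 49.1° = 0.32171, so δ = +18.766°.
cos h₀ = −tan(+41.9°) tan(+18.766°) = -0.3049, h₀ = 1.8806 rad.
Bracket: h₀ sin ϕ sin δ + cos ϕ cos δ sin h₀ = 1.8806×0.66783×0.32171 + 0.74431×0.94684×0.95240 = 0.404042 + 0.671197 = 1.075239.
Q̄ = (S_0/π) × [bracket] = (589/π) × 1.075239 = 201.59 W/m².
— Configuration B (ϕ=+41.9°):
Solar declination: sin δ = sin ε · sin L_s = sin 25.19° × sin 321.6° = -0.26437, so δ = -15.330°.
cos h₀ = −tan(+41.9°) tan(-15.330°) = 0.2460, h₀ = 1.3223 rad.
Bracket: h₀ sin ϕ sin δ + cos ϕ cos δ sin h₀ = 1.3223×0.66783×-0.26437 + 0.74431×0.96442×0.96928 = -0.233458 + 0.695776 = 0.462318.
Q̄ = (S_0/π) × [bracket] = (589/π) × 0.462318 = 86.677 W/m².
Ratio Q̄_A / Q̄_B = 201.59 / 86.677 = 2.326.

Q̄_A / Q̄_B ≈ 2.33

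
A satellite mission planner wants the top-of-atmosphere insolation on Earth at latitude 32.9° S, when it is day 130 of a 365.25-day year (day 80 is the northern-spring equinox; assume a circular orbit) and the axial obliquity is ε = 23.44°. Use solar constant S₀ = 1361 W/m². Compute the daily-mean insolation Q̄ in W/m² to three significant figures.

Q̄ ≈ 243 W/m²

Solar longitude: λ_s = 360° × (130 − 80)/365.25 = 49.281°.
sin δ = sin 23.44° × sin 49.281° = 0.30149, so δ = +17.547°.
cos H₀ = −tan(-32.9°) tan(+17.547°) = 0.2046, H₀ = 1.3648 rad.
Bracket: H₀ sin φ sin δ + cos φ cos δ sin H₀ = 1.3648×-0.54317×0.30149 + 0.83962×0.95347×0.97885 = -0.223500 + 0.783621 = 0.560121.
Q̄ = (S₀/π) × [bracket] = (1361/π) × 0.560121 = 242.7 W/m².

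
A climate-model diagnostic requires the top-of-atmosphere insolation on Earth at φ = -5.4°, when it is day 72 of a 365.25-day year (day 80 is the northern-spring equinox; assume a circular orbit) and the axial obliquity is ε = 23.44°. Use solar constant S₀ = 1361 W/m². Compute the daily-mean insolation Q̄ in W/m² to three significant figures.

Q̄ ≈ 434 W/m²

Solar longitude: λ_s = 360° × (72 − 80)/365.25 = -7.885°, i.e. -7.885° + 360° = 352.115°.
sin δ = sin 23.44° × sin 352.115° = -0.05457, so δ = -3.128°.
cos H₀ = −tan(-5.4°) tan(-3.128°) = -0.0052, H₀ = 1.5760 rad.
Bracket: H₀ sin φ sin δ + cos φ cos δ sin H₀ = 1.5760×-0.09411×-0.05457 + 0.99556×0.99851×0.99999 = 0.008094 + 0.994067 = 1.002161.
Q̄ = (S₀/π) × [bracket] = (1361/π) × 1.002161 = 434.2 W/m².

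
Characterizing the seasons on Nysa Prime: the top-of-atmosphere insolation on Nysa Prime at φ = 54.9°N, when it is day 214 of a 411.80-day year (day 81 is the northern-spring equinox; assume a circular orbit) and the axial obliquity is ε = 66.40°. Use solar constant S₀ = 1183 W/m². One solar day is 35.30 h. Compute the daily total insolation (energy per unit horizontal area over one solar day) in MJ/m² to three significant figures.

Solar longitude: λ_s = 360° × (214 − 81)/411.80 = 116.270°.
sin δ = sin 66.40° × sin 116.270° = 0.82172, so δ = +55.257°.
cos H₀ = −tan(+54.9°) tan(+55.257°) = -2.0516 ≤ −1 ⇒ polar day, H₀ = π.
Bracket: H₀ sin φ sin δ + cos φ cos δ sin H₀ = 3.1416×0.81815×0.82172 + 0.57501×0.56989×0.00000 = 2.112067 + 0.000000 = 2.112067.
Q̄ = (S₀/π) × [bracket] = (1183/π) × 2.112067 = 795.32 W/m².
Daily total = Q̄ × 35.30 h × 3600 s/h = 795.32 × 35.30 × 3600 / 10⁶ = 101.1 MJ/m².

101 MJ/m²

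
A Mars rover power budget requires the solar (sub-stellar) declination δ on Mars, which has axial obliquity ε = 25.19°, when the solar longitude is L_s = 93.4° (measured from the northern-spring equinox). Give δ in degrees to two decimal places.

sin δ = sin ε · sin L_s = sin 25.19° × sin 93.4° = 0.424872.
δ = arcsin(0.424872) = +25.14°.

δ = +25.14°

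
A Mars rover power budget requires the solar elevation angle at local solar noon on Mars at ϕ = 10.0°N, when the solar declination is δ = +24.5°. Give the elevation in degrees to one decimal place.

75.5°

At local noon the hour angle is zero, so the zenith angle equals |ϕ − δ| = |+10.0° − (+24.500°)| = 14.500°.
Elevation = 90° − 14.500° = 75.5°.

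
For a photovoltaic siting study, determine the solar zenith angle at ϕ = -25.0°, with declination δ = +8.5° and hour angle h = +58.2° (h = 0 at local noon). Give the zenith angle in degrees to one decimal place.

cos θ_z = sin ϕ sin δ + cos ϕ cos δ cos h = -0.062467 + 0.472338 = 0.409871.
θ_z = arccos(0.409871) = 65.8°.

θ_z = 65.8°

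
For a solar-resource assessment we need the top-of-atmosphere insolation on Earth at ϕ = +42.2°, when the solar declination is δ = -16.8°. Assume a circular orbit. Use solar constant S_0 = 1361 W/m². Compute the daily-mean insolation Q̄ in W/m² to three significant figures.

Q̄ ≈ 187 W/m²

cos h₀ = −tan(+42.2°) tan(-16.800°) = 0.2738, h₀ = 1.2935 rad.
Bracket: h₀ sin ϕ sin δ + cos ϕ cos δ sin h₀ = 1.2935×0.67172×-0.28903 + 0.74080×0.95732×0.96180 = -0.251129 + 0.682092 = 0.430963.
Q̄ = (S_0/π) × [bracket] = (1361/π) × 0.430963 = 186.7 W/m².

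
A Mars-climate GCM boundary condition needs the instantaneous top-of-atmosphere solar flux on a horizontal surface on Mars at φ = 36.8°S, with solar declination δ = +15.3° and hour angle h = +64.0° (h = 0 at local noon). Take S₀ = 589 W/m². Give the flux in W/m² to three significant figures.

cos θ_z = sin φ sin δ + cos φ cos δ cos h = -0.158066 + 0.338577 = 0.180511.
Flux = S₀ · cos θ_z = 589 × 0.180511 = 106.3 W/m².

106 W/m²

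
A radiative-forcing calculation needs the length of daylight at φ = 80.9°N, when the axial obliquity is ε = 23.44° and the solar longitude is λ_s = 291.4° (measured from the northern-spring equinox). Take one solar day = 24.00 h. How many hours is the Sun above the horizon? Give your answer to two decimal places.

Solar declination: sin δ = sin ε · sin λ_s = sin 23.44° × sin 291.4° = -0.37036, so δ = -21.738°.
cos H₀ = −tan φ · tan δ = 2.4893 ≥ 1, so the Sun never rises (polar night) and H₀ = 0.
Daylight = 2H₀/(2π) × 24.00 h = (0.0000/π) × 24.00 = 0.00 h.

0.00 h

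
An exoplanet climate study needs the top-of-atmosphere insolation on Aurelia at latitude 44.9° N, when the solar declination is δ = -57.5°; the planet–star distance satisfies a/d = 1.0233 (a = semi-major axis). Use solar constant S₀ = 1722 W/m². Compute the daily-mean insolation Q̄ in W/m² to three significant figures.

cos H₀ = −tan(+44.9°) tan(-57.500°) = 1.5642 ≥ 1 ⇒ polar night, H₀ = 0 and Q̄ = 0.
Inverse-square distance factor (a/d)² = 1.0233² = 1.047143.

Q̄ ≈ 0.00 W/m²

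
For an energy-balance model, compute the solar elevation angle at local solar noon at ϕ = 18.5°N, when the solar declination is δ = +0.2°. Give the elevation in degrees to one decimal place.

At local noon the hour angle is zero, so the zenith angle equals |ϕ − δ| = |+18.5° − (+0.200°)| = 18.300°.
Elevation = 90° − 18.300° = 71.7°.

71.7°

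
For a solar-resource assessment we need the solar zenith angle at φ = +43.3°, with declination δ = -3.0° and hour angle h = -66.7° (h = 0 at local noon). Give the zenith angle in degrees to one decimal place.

θ_z = 75.4°

cos θ_z = sin φ sin δ + cos φ cos δ cos h = -0.035893 + 0.287473 = 0.251580.
θ_z = arccos(0.251580) = 75.4°.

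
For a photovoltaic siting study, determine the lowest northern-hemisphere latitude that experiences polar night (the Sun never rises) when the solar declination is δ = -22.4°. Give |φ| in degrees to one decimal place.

|φ| = 67.6°

Polar night requires cos H₀ = −tan φ tan δ ≥ 1, i.e. tan φ tan δ ≤ −1.
The boundary is |tan φ| · |tan δ| = 1, so |φ| = 90° − |δ| = 90° − 22.4° = 67.6° in the northern hemisphere.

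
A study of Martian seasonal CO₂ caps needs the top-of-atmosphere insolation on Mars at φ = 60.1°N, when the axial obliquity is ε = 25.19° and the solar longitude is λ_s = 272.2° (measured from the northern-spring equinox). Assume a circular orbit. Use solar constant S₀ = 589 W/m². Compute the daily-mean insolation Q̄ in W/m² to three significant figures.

Q̄ ≈ 6.29 W/m²

Solar declination: sin δ = sin ε · sin λ_s = sin 25.19° × sin 272.2° = -0.42531, so δ = -25.170°.
cos H₀ = −tan(+60.1°) tan(-25.170°) = 0.8172, H₀ = 0.6142 rad.
Bracket: H₀ sin φ sin δ + cos φ cos δ sin H₀ = 0.6142×0.86690×-0.42531 + 0.49849×0.90505×0.57631 = -0.226456 + 0.260007 = 0.033551.
Q̄ = (S₀/π) × [bracket] = (589/π) × 0.033551 = 6.290 W/m².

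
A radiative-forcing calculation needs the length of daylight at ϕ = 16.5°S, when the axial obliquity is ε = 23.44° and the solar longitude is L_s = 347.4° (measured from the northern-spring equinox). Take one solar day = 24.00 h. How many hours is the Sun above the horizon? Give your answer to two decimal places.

Solar declination: sin δ = sin ε · sin L_s = sin 23.44° × sin 347.4° = -0.08677, so δ = -4.978°.
cos h₀ = −tan ϕ · tan δ = −tan(-16.5°) × tan(-4.978°) = -0.0258, so h₀ = 1.5966 rad = 91.48°.
Daylight = 2h₀/(2π) × 24.00 h = (1.5966/π) × 24.00 = 12.20 h.

12.20 h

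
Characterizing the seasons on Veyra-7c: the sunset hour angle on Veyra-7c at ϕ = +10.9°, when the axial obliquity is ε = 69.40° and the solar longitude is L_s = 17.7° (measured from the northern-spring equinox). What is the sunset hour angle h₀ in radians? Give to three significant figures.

Solar declination: sin δ = sin ε · sin L_s = sin 69.40° × sin 17.7° = 0.28459, so δ = +16.535°.
cos h₀ = −tan ϕ · tan δ = −tan(+10.9°) × tan(+16.535°) = -0.0572, so h₀ = 1.6280 rad = 93.28°.

h₀ = 1.63 rad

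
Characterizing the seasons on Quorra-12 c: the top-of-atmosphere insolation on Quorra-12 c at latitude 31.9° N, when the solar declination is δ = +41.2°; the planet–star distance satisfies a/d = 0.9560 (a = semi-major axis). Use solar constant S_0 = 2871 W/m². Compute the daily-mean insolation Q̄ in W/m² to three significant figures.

Q̄ ≈ 1.07e+03 W/m²

cos h₀ = −tan(+31.9°) tan(+41.200°) = -0.5449, h₀ = 2.1471 rad.
Bracket: h₀ sin ϕ sin δ + cos ϕ cos δ sin h₀ = 2.1471×0.52844×0.65869 + 0.84897×0.75241×0.83849 = 0.747359 + 0.535605 = 1.282964.
Inverse-square distance factor (a/d)² = 0.9560² = 0.913936.
Q̄ = (S_0/π) × 0.913936 × [bracket] = (2871/π) × 0.913936 × 1.282964 = 1072 W/m².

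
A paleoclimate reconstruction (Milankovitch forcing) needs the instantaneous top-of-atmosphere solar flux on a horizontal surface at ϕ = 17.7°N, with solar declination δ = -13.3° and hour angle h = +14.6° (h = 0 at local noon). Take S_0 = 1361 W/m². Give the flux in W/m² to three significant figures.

cos θ_z = sin ϕ sin δ + cos ϕ cos δ cos h = -0.069943 + 0.897173 = 0.827230.
Flux = S_0 · cos θ_z = 1361 × 0.827230 = 1126 W/m².

1.13e+03 W/m²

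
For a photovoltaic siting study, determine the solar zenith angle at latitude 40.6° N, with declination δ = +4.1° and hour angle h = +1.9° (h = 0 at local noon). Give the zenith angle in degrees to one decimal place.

cos θ_z = sin φ sin δ + cos φ cos δ cos h = 0.046529 + 0.756912 = 0.803441.
θ_z = arccos(0.803441) = 36.5°.

θ_z = 36.5°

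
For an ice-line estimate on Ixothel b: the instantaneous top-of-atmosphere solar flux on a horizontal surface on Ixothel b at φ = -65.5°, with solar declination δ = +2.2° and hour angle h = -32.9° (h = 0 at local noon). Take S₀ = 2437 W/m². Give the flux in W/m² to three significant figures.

763 W/m²

cos θ_z = sin φ sin δ + cos φ cos δ cos h = -0.034931 + 0.347928 = 0.312997.
Flux = S₀ · cos θ_z = 2437 × 0.312997 = 762.8 W/m².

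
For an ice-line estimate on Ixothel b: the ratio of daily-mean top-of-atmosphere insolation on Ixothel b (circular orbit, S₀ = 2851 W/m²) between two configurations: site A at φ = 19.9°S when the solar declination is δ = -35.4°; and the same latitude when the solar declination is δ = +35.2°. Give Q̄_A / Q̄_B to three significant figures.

— Configuration A (φ=-19.9°):
cos H₀ = −tan(-19.9°) tan(-35.400°) = -0.2573, H₀ = 1.8310 rad.
Bracket: H₀ sin φ sin δ + cos φ cos δ sin H₀ = 1.8310×-0.34038×-0.57928 + 0.94029×0.81513×0.96634 = 0.361028 + 0.740660 = 1.101688.
Q̄ = (S₀/π) × [bracket] = (2851/π) × 1.101688 = 999.78 W/m².
— Configuration B (φ=-19.9°):
cos H₀ = −tan(-19.9°) tan(+35.200°) = 0.2554, H₀ = 1.3126 rad.
Bracket: H₀ sin φ sin δ + cos φ cos δ sin H₀ = 1.3126×-0.34038×0.57643 + 0.94029×0.81714×0.96685 = -0.257539 + 0.742878 = 0.485339.
Q̄ = (S₀/π) × [bracket] = (2851/π) × 0.485339 = 440.45 W/m².
Ratio Q̄_A / Q̄_B = 999.78 / 440.45 = 2.270.

Q̄_A / Q̄_B ≈ 2.27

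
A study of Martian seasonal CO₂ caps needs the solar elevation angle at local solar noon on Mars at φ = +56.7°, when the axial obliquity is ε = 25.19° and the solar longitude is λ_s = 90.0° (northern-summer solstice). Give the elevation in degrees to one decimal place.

58.5°

Solar declination: sin δ = sin ε · sin λ_s = sin 25.19° × sin 90.0° = 0.42562, so δ = +25.190°.
At local noon the hour angle is zero, so the zenith angle equals |φ − δ| = |+56.7° − (+25.190°)| = 31.510°.
Elevation = 90° − 31.510° = 58.5°.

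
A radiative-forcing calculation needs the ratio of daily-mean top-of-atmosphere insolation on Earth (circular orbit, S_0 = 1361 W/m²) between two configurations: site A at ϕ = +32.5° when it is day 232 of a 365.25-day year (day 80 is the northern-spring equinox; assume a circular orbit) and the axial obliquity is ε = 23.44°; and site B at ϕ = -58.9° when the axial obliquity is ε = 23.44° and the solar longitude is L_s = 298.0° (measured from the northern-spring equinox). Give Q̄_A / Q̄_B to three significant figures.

Q̄_A / Q̄_B ≈ 0.952

— Configuration A (ϕ=+32.5°):
Solar longitude: L_s = 360° × (232 − 80)/365.25 = 149.815°.
sin δ = sin 23.44° × sin 149.815° = 0.20000, so δ = +11.537°.
cos h₀ = −tan(+32.5°) tan(+11.537°) = -0.1300, h₀ = 1.7012 rad.
Bracket: h₀ sin ϕ sin δ + cos ϕ cos δ sin h₀ = 1.7012×0.53730×0.20000 + 0.84339×0.97980×0.99151 = 0.182811 + 0.819338 = 1.002149.
Q̄ = (S_0/π) × [bracket] = (1361/π) × 1.002149 = 434.15 W/m².
— Configuration B (ϕ=-58.9°):
Solar declination: sin δ = sin ε · sin L_s = sin 23.44° × sin 298.0° = -0.35123, so δ = -20.562°.
cos h₀ = −tan(-58.9°) tan(-20.562°) = -0.6219, h₀ = 2.2419 rad.
Bracket: h₀ sin ϕ sin δ + cos ϕ cos δ sin h₀ = 2.2419×-0.85627×-0.35123 + 0.51653×0.93629×0.78313 = 0.674246 + 0.378739 = 1.052985.
Q̄ = (S_0/π) × [bracket] = (1361/π) × 1.052985 = 456.17 W/m².
Ratio Q̄_A / Q̄_B = 434.15 / 456.17 = 0.9517.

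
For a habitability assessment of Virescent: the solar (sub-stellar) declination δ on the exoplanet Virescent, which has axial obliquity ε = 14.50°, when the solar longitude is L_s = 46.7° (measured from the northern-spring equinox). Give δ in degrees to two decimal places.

sin δ = sin ε · sin L_s = sin 14.50° × sin 46.7° = 0.182220.
δ = arcsin(0.182220) = +10.50°.

δ = +10.50°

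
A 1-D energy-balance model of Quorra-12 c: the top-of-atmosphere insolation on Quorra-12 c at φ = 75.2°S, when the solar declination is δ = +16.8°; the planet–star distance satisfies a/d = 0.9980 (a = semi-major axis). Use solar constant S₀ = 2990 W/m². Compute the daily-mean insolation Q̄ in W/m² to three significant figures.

Q̄ ≈ 0.00 W/m²

cos H₀ = −tan(-75.2°) tan(+16.800°) = 1.1427 ≥ 1 ⇒ polar night, H₀ = 0 and Q̄ = 0.
Inverse-square distance factor (a/d)² = 0.9980² = 0.996004.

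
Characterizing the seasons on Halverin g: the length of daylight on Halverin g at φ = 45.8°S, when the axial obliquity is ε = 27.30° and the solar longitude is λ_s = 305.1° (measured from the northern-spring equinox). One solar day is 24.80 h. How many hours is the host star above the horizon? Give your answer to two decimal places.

Solar declination: sin δ = sin ε · sin λ_s = sin 27.30° × sin 305.1° = -0.37524, so δ = -22.039°.
cos H₀ = −tan φ · tan δ = −tan(-45.8°) × tan(-22.039°) = -0.4163, so H₀ = 2.0002 rad = 114.60°.
Daylight = 2H₀/(2π) × 24.80 h = (2.0002/π) × 24.80 = 15.79 h.

15.79 h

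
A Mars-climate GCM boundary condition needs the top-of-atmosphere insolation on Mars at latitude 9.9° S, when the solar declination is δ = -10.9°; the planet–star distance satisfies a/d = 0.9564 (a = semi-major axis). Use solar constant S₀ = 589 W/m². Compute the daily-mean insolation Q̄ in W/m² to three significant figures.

cos H₀ = −tan(-9.9°) tan(-10.900°) = -0.0336, H₀ = 1.6044 rad.
Bracket: H₀ sin φ sin δ + cos φ cos δ sin H₀ = 1.6044×-0.17193×-0.18910 + 0.98511×0.98196×0.99944 = 0.052162 + 0.966797 = 1.018959.
Inverse-square distance factor (a/d)² = 0.9564² = 0.914701.
Q̄ = (S₀/π) × 0.914701 × [bracket] = (589/π) × 0.914701 × 1.018959 = 174.7 W/m².

Q̄ ≈ 175 W/m²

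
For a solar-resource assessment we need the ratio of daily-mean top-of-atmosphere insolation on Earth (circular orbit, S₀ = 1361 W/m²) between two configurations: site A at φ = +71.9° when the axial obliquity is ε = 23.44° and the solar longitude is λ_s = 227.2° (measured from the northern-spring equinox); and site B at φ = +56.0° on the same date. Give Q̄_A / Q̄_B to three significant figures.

Q̄_A / Q̄_B ≈ 0.0228

— Configuration A (φ=+71.9°):
Solar declination: sin δ = sin ε · sin λ_s = sin 23.44° × sin 227.2° = -0.29187, so δ = -16.970°.
cos H₀ = −tan(+71.9°) tan(-16.970°) = 0.9336, H₀ = 0.3664 rad.
Bracket: H₀ sin φ sin δ + cos φ cos δ sin H₀ = 0.3664×0.95052×-0.29187 + 0.31068×0.95646×0.35825 = -0.101650 + 0.106455 = 0.004805.
Q̄ = (S₀/π) × [bracket] = (1361/π) × 0.004805 = 2.0816 W/m².
— Configuration B (φ=+56.0°):
cos H₀ = −tan(+56.0°) tan(-16.970°) = 0.4524, H₀ = 1.1013 rad.
Bracket: H₀ sin φ sin δ + cos φ cos δ sin H₀ = 1.1013×0.82904×-0.29187 + 0.55919×0.95646×0.89181 = -0.266484 + 0.476978 = 0.210494.
Q̄ = (S₀/π) × [bracket] = (1361/π) × 0.210494 = 91.190 W/m².
Ratio Q̄_A / Q̄_B = 2.0816 / 91.190 = 0.02283.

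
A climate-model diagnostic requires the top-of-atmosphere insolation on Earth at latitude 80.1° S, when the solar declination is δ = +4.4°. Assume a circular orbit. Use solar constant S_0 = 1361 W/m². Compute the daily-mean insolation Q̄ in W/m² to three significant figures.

cos h₀ = −tan(-80.1°) tan(+4.400°) = 0.4409, h₀ = 1.1142 rad.
Bracket: h₀ sin ϕ sin δ + cos ϕ cos δ sin h₀ = 1.1142×-0.98511×0.07672 + 0.17193×0.99705×0.89757 = -0.084209 + 0.153864 = 0.069655.
Q̄ = (S_0/π) × [bracket] = (1361/π) × 0.069655 = 30.18 W/m².

Q̄ ≈ 30.2 W/m²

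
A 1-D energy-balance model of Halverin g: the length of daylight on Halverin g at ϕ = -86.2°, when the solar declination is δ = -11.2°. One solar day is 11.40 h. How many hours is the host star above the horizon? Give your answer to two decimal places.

11.40 h

Sunrise equation: cos h₀ = −tan ϕ · tan δ = -2.9811 ≤ −1, so the host star never sets (polar day) and h₀ = π.
Daylight = 2h₀/(2π) × 11.40 h = (3.1416/π) × 11.40 = 11.40 h.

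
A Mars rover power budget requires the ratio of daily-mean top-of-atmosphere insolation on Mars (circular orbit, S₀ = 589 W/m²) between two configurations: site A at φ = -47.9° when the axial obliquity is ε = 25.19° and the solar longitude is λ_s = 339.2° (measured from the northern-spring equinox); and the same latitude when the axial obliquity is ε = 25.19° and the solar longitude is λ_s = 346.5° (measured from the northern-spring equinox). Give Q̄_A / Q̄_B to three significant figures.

Q̄_A / Q̄_B ≈ 1.08

— Configuration A (φ=-47.9°):
Solar declination: sin δ = sin ε · sin λ_s = sin 25.19° × sin 339.2° = -0.15114, so δ = -8.693°.
cos H₀ = −tan(-47.9°) tan(-8.693°) = -0.1692, H₀ = 1.7408 rad.
Bracket: H₀ sin φ sin δ + cos φ cos δ sin H₀ = 1.7408×-0.74198×-0.15114 + 0.67043×0.98851×0.98558 = 0.195218 + 0.653170 = 0.848388.
Q̄ = (S₀/π) × [bracket] = (589/π) × 0.848388 = 159.06 W/m².
— Configuration B (φ=-47.9°):
Solar declination: sin δ = sin ε · sin λ_s = sin 25.19° × sin 346.5° = -0.09936, so δ = -5.702°.
cos H₀ = −tan(-47.9°) tan(-5.702°) = -0.1105, H₀ = 1.6815 rad.
Bracket: H₀ sin φ sin δ + cos φ cos δ sin H₀ = 1.6815×-0.74198×-0.09936 + 0.67043×0.99505×0.99388 = 0.123965 + 0.663029 = 0.786994.
Q̄ = (S₀/π) × [bracket] = (589/π) × 0.786994 = 147.55 W/m².
Ratio Q̄_A / Q̄_B = 159.06 / 147.55 = 1.078.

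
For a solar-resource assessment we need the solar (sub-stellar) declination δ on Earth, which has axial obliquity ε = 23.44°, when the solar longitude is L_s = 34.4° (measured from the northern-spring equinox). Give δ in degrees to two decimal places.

sin δ = sin ε · sin L_s = sin 23.44° × sin 34.4° = 0.224737.
δ = arcsin(0.224737) = +12.99°.

δ = +12.99°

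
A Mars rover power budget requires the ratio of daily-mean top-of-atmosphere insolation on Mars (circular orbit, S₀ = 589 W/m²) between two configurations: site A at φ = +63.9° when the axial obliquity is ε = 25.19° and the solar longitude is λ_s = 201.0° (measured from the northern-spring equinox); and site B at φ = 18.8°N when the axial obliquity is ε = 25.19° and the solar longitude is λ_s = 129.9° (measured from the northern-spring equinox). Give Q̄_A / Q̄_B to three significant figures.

Q̄_A / Q̄_B ≈ 0.226

— Configuration A (φ=+63.9°):
Solar declination: sin δ = sin ε · sin λ_s = sin 25.19° × sin 201.0° = -0.15253, so δ = -8.774°.
cos H₀ = −tan(+63.9°) tan(-8.774°) = 0.3150, H₀ = 1.2503 rad.
Bracket: H₀ sin φ sin δ + cos φ cos δ sin H₀ = 1.2503×0.89803×-0.15253 + 0.43994×0.98830×0.94908 = -0.171262 + 0.412653 = 0.241391.
Q̄ = (S₀/π) × [bracket] = (589/π) × 0.241391 = 45.257 W/m².
— Configuration B (φ=+18.8°):
Solar declination: sin δ = sin ε · sin λ_s = sin 25.19° × sin 129.9° = 0.32652, so δ = +19.058°.
cos H₀ = −tan(+18.8°) tan(+19.058°) = -0.1176, H₀ = 1.6887 rad.
Bracket: H₀ sin φ sin δ + cos φ cos δ sin H₀ = 1.6887×0.32227×0.32652 + 0.94665×0.94519×0.99306 = 0.177698 + 0.888554 = 1.066252.
Q̄ = (S₀/π) × [bracket] = (589/π) × 1.066252 = 199.91 W/m².
Ratio Q̄_A / Q̄_B = 45.257 / 199.91 = 0.2264.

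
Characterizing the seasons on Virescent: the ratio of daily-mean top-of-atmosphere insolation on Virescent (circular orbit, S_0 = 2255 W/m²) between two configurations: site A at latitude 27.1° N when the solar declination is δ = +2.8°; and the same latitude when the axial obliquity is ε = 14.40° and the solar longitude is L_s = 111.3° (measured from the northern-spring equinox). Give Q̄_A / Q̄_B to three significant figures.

Q̄_A / Q̄_B ≈ 0.890

— Configuration A (ϕ=+27.1°):
cos h₀ = −tan(+27.1°) tan(+2.800°) = -0.0250, h₀ = 1.5958 rad.
Bracket: h₀ sin ϕ sin δ + cos ϕ cos δ sin h₀ = 1.5958×0.45554×0.04885 + 0.89021×0.99881×0.99969 = 0.035512 + 0.888875 = 0.924387.
Q̄ = (S_0/π) × [bracket] = (2255/π) × 0.924387 = 663.51 W/m².
— Configuration B (ϕ=+27.1°):
Solar declination: sin δ = sin ε · sin L_s = sin 14.40° × sin 111.3° = 0.23170, so δ = +13.397°.
cos h₀ = −tan(+27.1°) tan(+13.397°) = -0.1219, h₀ = 1.6930 rad.
Bracket: h₀ sin ϕ sin δ + cos ϕ cos δ sin h₀ = 1.6930×0.45554×0.23170 + 0.89021×0.97279×0.99254 = 0.178694 + 0.859527 = 1.038221.
Q̄ = (S_0/π) × [bracket] = (2255/π) × 1.038221 = 745.22 W/m².
Ratio Q̄_A / Q̄_B = 663.51 / 745.22 = 0.8904.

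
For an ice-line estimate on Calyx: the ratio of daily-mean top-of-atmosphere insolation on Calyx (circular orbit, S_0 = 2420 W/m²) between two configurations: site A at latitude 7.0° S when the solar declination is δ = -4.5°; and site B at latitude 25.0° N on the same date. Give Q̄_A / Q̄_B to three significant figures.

— Configuration A (ϕ=-7.0°):
cos h₀ = −tan(-7.0°) tan(-4.500°) = -0.0097, h₀ = 1.5805 rad.
Bracket: h₀ sin ϕ sin δ + cos ϕ cos δ sin h₀ = 1.5805×-0.12187×-0.07846 + 0.99255×0.99692×0.99995 = 0.015113 + 0.989443 = 1.004556.
Q̄ = (S_0/π) × [bracket] = (2420/π) × 1.004556 = 773.82 W/m².
— Configuration B (ϕ=+25.0°):
cos h₀ = −tan(+25.0°) tan(-4.500°) = 0.0367, h₀ = 1.5341 rad.
Bracket: h₀ sin ϕ sin δ + cos ϕ cos δ sin h₀ = 1.5341×0.42262×-0.07846 + 0.90631×0.99692×0.99933 = -0.050869 + 0.902913 = 0.852044.
Q̄ = (S_0/π) × [bracket] = (2420/π) × 0.852044 = 656.34 W/m².
Ratio Q̄_A / Q̄_B = 773.82 / 656.34 = 1.179.

Q̄_A / Q̄_B ≈ 1.18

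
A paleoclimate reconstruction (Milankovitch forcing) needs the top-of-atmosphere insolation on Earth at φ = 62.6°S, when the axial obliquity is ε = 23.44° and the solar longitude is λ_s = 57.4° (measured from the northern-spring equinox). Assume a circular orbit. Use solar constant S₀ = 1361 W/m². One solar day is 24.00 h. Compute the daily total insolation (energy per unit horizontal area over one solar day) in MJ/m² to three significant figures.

2.73 MJ/m²

Solar declination: sin δ = sin ε · sin λ_s = sin 23.44° × sin 57.4° = 0.33512, so δ = +19.580°.
cos H₀ = −tan(-62.6°) tan(+19.580°) = 0.6862, H₀ = 0.8146 rad.
Bracket: H₀ sin φ sin δ + cos φ cos δ sin H₀ = 0.8146×-0.88782×0.33512 + 0.46020×0.94218×0.72743 = -0.242365 + 0.315407 = 0.073042.
Q̄ = (S₀/π) × [bracket] = (1361/π) × 0.073042 = 31.643 W/m².
Daily total = Q̄ × 24.00 h × 3600 s/h = 31.643 × 24.00 × 3600 / 10⁶ = 2.734 MJ/m².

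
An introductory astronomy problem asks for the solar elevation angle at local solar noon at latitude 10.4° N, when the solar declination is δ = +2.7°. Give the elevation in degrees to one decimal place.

At local noon the hour angle is zero, so the zenith angle equals |ϕ − δ| = |+10.4° − (+2.700°)| = 7.700°.
Elevation = 90° − 7.700° = 82.3°.

82.3°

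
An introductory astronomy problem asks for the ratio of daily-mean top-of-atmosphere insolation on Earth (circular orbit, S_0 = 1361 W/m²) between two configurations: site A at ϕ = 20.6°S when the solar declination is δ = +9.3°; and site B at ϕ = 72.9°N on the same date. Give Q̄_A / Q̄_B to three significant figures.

— Configuration A (ϕ=-20.6°):
cos h₀ = −tan(-20.6°) tan(+9.300°) = 0.0616, h₀ = 1.5092 rad.
Bracket: h₀ sin ϕ sin δ + cos ϕ cos δ sin h₀ = 1.5092×-0.35184×0.16160 + 0.93606×0.98686×0.99810 = -0.085809 + 0.922005 = 0.836196.
Q̄ = (S_0/π) × [bracket] = (1361/π) × 0.836196 = 362.26 W/m².
— Configuration B (ϕ=+72.9°):
cos h₀ = −tan(+72.9°) tan(+9.300°) = -0.5323, h₀ = 2.1321 rad.
Bracket: h₀ sin ϕ sin δ + cos ϕ cos δ sin h₀ = 2.1321×0.95579×0.16160 + 0.29404×0.98686×0.84656 = 0.329315 + 0.245652 = 0.574967.
Q̄ = (S_0/π) × [bracket] = (1361/π) × 0.574967 = 249.09 W/m².
Ratio Q̄_A / Q̄_B = 362.26 / 249.09 = 1.454.

Q̄_A / Q̄_B ≈ 1.45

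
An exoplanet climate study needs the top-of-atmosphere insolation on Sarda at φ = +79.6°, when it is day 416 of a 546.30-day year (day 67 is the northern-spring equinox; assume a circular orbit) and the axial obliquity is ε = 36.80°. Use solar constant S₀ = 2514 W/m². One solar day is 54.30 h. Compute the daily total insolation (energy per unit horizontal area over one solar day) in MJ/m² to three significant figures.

0.00 MJ/m²

Solar longitude: λ_s = 360° × (416 − 67)/546.30 = 229.984°.
sin δ = sin 36.80° × sin 229.984° = -0.45877, so δ = -27.308°.
cos H₀ = −tan(+79.6°) tan(-27.308°) = 2.8131 ≥ 1 ⇒ polar night, H₀ = 0 and Q̄ = 0.
Daily total = Q̄ × 54.30 h × 3600 s/h = 0.00 MJ/m².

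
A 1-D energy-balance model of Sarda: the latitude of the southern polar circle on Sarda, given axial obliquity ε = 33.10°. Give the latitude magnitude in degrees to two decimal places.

The polar circle is the lowest latitude that experiences at least one full rotation of continuous darkness at the northern-summer solstice; it lies at |φ| = 90° − ε = 90° − 33.10° = 56.90°.

56.90°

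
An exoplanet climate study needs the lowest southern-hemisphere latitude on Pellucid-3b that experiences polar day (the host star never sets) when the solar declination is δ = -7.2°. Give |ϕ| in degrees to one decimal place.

Polar day requires cos h₀ = −tan ϕ tan δ ≤ −1, i.e. tan ϕ tan δ ≥ 1.
The boundary is |tan ϕ| · |tan δ| = 1, so |ϕ| = 90° − |δ| = 90° − 7.2° = 82.8° in the southern hemisphere.

|ϕ| = 82.8°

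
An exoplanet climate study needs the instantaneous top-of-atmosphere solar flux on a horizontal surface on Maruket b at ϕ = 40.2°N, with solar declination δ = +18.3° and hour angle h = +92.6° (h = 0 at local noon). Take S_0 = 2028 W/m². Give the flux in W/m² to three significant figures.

344 W/m²

cos θ_z = sin ϕ sin δ + cos ϕ cos δ cos h = 0.202669 + -0.032896 = 0.169773.
Flux = S_0 · cos θ_z = 2028 × 0.169773 = 344.3 W/m².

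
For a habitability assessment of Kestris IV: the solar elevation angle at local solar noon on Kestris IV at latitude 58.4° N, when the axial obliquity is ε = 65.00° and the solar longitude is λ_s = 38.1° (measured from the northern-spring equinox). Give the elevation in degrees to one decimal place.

Solar declination: sin δ = sin ε · sin λ_s = sin 65.00° × sin 38.1° = 0.55922, so δ = +34.002°.
At local noon the hour angle is zero, so the zenith angle equals |φ − δ| = |+58.4° − (+34.002°)| = 24.398°.
Elevation = 90° − 24.398° = 65.6°.

65.6°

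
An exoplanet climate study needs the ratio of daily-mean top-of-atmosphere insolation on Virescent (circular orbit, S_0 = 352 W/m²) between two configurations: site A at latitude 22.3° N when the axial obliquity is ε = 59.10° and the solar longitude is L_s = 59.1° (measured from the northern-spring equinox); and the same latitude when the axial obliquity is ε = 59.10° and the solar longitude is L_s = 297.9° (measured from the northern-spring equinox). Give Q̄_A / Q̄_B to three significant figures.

— Configuration A (ϕ=+22.3°):
Solar declination: sin δ = sin ε · sin L_s = sin 59.10° × sin 59.1° = 0.73628, so δ = +47.415°.
cos h₀ = −tan(+22.3°) tan(+47.415°) = -0.4462, h₀ = 2.0334 rad.
Bracket: h₀ sin ϕ sin δ + cos ϕ cos δ sin h₀ = 2.0334×0.37946×0.73628 + 0.92521×0.67668×0.89491 = 0.568109 + 0.560277 = 1.128386.
Q̄ = (S_0/π) × [bracket] = (352/π) × 1.128386 = 126.43 W/m².
— Configuration B (ϕ=+22.3°):
Solar declination: sin δ = sin ε · sin L_s = sin 59.10° × sin 297.9° = -0.75833, so δ = -49.317°.
cos h₀ = −tan(+22.3°) tan(-49.317°) = 0.4771, h₀ = 1.0734 rad.
Bracket: h₀ sin ϕ sin δ + cos ϕ cos δ sin h₀ = 1.0734×0.37946×-0.75833 + 0.92521×0.65187×0.87885 = -0.308877 + 0.530049 = 0.221172.
Q̄ = (S_0/π) × [bracket] = (352/π) × 0.221172 = 24.781 W/m².
Ratio Q̄_A / Q̄_B = 126.43 / 24.781 = 5.102.

Q̄_A / Q̄_B ≈ 5.10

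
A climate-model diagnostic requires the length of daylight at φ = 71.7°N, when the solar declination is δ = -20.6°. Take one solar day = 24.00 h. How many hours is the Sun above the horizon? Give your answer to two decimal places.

0.00 h

cos H₀ = −tan φ · tan δ = 1.1365 ≥ 1, so the Sun never rises (polar night) and H₀ = 0.
Daylight = 2H₀/(2π) × 24.00 h = (0.0000/π) × 24.00 = 0.00 h.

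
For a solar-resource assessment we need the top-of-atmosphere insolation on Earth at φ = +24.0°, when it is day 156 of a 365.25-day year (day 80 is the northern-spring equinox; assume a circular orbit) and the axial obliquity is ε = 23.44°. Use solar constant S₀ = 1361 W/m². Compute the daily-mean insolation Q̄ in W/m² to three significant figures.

Q̄ ≈ 478 W/m²

Solar longitude: λ_s = 360° × (156 − 80)/365.25 = 74.908°.
sin δ = sin 23.44° × sin 74.908° = 0.38407, so δ = +22.586°.
cos H₀ = −tan(+24.0°) tan(+22.586°) = -0.1852, H₀ = 1.7571 rad.
Bracket: H₀ sin φ sin δ + cos φ cos δ sin H₀ = 1.7571×0.40674×0.38407 + 0.91355×0.92330×0.98270 = 0.274488 + 0.828888 = 1.103376.
Q̄ = (S₀/π) × [bracket] = (1361/π) × 1.103376 = 478.0 W/m².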